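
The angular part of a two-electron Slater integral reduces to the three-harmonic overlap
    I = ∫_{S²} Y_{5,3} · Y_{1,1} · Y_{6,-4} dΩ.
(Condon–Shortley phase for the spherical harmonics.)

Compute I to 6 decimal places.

0.274090

m-sum 0 ✓  L=12 even ✓  4≤6≤6 ✓
Π(2lᵢ+1) = 11×3×13 = 429
triangle coeff Δ(5,1,6) = 1/858
Σ_t [0,0]: t=0:+1/14400 = 1/14400
(3j)²=6/143 [(5 1 6; 0 0 0)], sign=+1
Σ_t [0,0]: t=0:+1/161280 = 1/161280
(3j)²=15/286 [(5 1 6; 3 1 -4)], sign=+1
⇒ 4πI² = 135/143
I = (+1)√(135/143/(4π)) = 0.27409047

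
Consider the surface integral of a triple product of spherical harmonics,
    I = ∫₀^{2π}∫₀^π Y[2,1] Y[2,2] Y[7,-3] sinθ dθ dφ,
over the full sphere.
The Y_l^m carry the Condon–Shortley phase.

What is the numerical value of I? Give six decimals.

0.000000

triangle: need 0≤l₃≤4, have 7; I=0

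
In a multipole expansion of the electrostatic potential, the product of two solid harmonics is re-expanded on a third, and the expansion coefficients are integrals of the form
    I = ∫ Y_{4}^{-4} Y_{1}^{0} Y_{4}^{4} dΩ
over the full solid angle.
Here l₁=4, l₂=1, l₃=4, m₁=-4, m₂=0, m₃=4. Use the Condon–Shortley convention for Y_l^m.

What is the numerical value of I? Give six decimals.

0.000000

Σlᵢ=9 odd — θ-integrand is odd under cosθ→−cosθ; I=0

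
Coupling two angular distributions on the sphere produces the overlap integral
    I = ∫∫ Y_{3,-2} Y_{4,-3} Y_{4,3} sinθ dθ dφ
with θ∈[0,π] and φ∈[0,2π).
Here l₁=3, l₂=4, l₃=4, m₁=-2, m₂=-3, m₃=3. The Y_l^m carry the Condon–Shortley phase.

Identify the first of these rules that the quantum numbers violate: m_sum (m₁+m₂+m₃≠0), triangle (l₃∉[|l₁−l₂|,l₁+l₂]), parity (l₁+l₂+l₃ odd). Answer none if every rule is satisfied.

m_sum

Σmᵢ = -2  ✗
l₃∈[|l₁−l₂|,l₁+l₂]=[1,7], have l₃=4
Σlᵢ = 11 ⇒ odd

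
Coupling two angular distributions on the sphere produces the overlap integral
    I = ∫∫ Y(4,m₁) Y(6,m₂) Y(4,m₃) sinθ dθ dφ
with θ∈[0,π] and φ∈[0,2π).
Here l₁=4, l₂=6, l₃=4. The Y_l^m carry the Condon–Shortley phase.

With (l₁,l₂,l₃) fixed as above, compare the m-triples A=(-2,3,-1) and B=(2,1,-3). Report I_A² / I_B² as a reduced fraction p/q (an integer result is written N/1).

Shared (l₁,l₂,l₃)=(4,6,4): N and (l;000)² cancel in I_A²/I_B².
A: Δ = 6!·2!·6!/15! = 1/1261260; Racah Σ t=4..6: t=4:+1/11520 t=5:−1/5760 t=6:+1/51840 = -7/103680; ⇒ 3j(4 6 4; -2 3 -1)² = 7/858, sgn +1
B: Δ = 6!·2!·6!/15! = 1/1261260; Racah Σ t=1..2: t=1:−1/86400 t=2:+1/11520 = 13/172800; ⇒ 3j(4 6 4; 2 1 -3)² = 13/660, sgn -1
I_A²/I_B² = (7/858)/(13/660) = 70/169

70/169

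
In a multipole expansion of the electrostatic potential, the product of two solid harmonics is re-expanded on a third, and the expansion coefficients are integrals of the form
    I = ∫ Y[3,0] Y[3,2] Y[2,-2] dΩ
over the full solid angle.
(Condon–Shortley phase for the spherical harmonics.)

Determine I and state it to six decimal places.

Rules hold: Σm=0, L=8 even, 0≤2≤6.
N = 7·7·5 = 245
Δ = 4!·2!·2!/9! = 1/3780
Racah Σ t=1..3: t=1:−1/24 t=2:+1/4 t=3:−1/24 = 1/6
⇒ 3j(3 3 2; 0 0 0)² = 4/105, sgn +1
Racah Σ t=3..3: t=3:−1/24 = -1/24
⇒ 3j(3 3 2; 0 2 -2)² = 1/21, sgn -1
4πI² = N·(3j₀)²·(3jₘ)² = 4/9
I = -1·√(0.444444/4π) = -0.18806319

-0.188063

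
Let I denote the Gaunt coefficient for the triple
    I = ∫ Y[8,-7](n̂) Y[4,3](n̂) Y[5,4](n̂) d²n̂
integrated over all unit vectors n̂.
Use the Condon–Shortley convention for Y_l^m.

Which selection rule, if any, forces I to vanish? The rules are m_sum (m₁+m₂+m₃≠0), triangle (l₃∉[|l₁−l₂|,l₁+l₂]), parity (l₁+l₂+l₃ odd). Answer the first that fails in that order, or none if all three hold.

Σmᵢ = 0  ✓
l₃∈[|l₁−l₂|,l₁+l₂]=[4,12], have l₃=5  ✓
Σlᵢ = 17 ⇒ odd  ✗

parity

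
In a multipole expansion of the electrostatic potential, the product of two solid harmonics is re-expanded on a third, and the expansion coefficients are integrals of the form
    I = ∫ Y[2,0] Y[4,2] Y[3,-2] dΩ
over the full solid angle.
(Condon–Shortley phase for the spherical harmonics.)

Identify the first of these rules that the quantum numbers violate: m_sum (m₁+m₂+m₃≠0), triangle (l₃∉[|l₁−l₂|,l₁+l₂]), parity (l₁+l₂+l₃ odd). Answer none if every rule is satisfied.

Σmᵢ = 0  ✓
l₃∈[|l₁−l₂|,l₁+l₂]=[2,6], have l₃=3  ✓
Σlᵢ = 9 ⇒ odd  ✗

parity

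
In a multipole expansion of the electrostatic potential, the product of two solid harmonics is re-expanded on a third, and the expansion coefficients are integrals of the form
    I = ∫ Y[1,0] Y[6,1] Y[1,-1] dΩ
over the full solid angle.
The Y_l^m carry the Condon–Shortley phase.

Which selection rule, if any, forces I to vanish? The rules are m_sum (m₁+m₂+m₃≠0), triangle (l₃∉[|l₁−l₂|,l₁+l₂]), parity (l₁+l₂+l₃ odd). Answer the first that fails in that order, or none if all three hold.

Σmᵢ = 0  ✓
l₃∈[|l₁−l₂|,l₁+l₂]=[5,7], have l₃=1  ✗
Σlᵢ = 8 ⇒ even

triangle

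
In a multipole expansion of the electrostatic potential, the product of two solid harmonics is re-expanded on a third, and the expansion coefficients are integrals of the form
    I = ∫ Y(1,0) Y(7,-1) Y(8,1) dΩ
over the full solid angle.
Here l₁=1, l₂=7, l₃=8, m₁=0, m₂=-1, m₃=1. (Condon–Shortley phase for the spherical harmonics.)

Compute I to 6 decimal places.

-0.242860

Rules hold: Σm=0, L=16 even, 6≤8≤8.
N = 3·15·17 = 765
Δ = 0!·2!·14!/17! = 1/2040
Racah Σ t=0..0: t=0:+1/25401600 = 1/25401600
⇒ 3j(1 7 8; 0 0 0)² = 8/255, sgn +1
Racah Σ t=0..0: t=0:+1/29030400 = 1/29030400
⇒ 3j(1 7 8; 0 -1 1)² = 21/680, sgn -1
4πI² = N·(3j₀)²·(3jₘ)² = 63/85
I = -1·√(0.741176/4π) = -0.24285994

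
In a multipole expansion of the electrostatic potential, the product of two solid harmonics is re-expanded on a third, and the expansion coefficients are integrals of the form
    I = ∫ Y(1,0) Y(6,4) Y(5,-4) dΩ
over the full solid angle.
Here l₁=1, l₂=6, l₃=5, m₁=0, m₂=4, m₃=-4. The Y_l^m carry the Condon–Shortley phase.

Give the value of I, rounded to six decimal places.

0.182727

Checks pass: Σm=0; 12 even; l₃=5∈[5,7].
(2·1+1)(2·6+1)(2·5+1) = 429
Δ: 2! 0! 10! / 13! → 1/858
sum: t=1:−1/14400 = -1/14400
3j²(1 6 5; 0 0 0) = Δ·Π!·Σ² = 6/143  (sign +1)
sum: t=1:−1/362880 = -1/362880
3j²(1 6 5; 0 4 -4) = Δ·Π!·Σ² = 10/429  (sign +1)
combine: 4πI² = 429·6/143·10/429 = 60/143
take √, sign +1: I = 0.18272698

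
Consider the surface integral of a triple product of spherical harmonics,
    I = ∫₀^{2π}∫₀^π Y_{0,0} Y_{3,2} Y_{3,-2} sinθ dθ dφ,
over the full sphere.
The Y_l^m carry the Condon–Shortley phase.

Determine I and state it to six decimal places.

0.282095

m-sum 0 ✓  L=6 even ✓  3≤3≤3 ✓
Π(2lᵢ+1) = 1×7×7 = 49
triangle coeff Δ(0,3,3) = 1/7
Σ_t [0,0]: t=0:+1/36 = 1/36
(3j)²=1/7 [(0 3 3; 0 0 0)], sign=-1
Σ_t [0,0]: t=0:+1/120 = 1/120
(3j)²=1/7 [(0 3 3; 0 2 -2)], sign=-1
⇒ 4πI² = 1/1
I = (+1)√(1/1/(4π)) = 0.28209479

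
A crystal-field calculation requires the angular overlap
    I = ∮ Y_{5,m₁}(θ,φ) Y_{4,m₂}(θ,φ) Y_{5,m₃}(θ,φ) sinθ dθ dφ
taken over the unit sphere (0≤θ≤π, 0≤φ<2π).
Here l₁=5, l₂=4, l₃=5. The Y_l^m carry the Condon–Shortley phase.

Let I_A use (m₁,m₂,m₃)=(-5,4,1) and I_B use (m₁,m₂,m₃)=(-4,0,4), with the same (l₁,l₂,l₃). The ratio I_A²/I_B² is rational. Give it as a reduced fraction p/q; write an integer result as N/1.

Same 5,4,5: normalisation and zero-m 3j drop out of the ratio.
A: Δ: 4! 6! 4! / 15! → 1/3153150; sum: t=4:+1/414720 = 1/414720; 3j²(5 4 5; -5 4 1) = Δ·Π!·Σ² = 2/429  (sign +1)
B: Δ: 4! 6! 4! / 15! → 1/3153150; sum: t=3:−1/25920 t=4:+1/69120 = -1/41472; 3j²(5 4 5; -4 0 4) = Δ·Π!·Σ² = 2/143  (sign +1)
I_A²/I_B² = (2/429)/(2/143) = 1/3

1/3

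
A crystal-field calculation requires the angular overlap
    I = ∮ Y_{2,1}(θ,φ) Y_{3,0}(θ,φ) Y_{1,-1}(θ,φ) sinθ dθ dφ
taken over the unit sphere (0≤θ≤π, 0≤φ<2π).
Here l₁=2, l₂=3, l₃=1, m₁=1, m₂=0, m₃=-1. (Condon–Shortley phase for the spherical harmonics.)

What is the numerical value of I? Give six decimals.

0.143048

Checks pass: Σm=0; 6 even; l₃=1∈[1,5].
(2·2+1)(2·3+1)(2·1+1) = 105
Δ: 4! 0! 2! / 7! → 1/105
sum: t=2:+1/4 = 1/4
3j²(2 3 1; 0 0 0) = Δ·Π!·Σ² = 3/35  (sign -1)
sum: t=1:−1/12 = -1/12
3j²(2 3 1; 1 0 -1) = Δ·Π!·Σ² = 1/35  (sign -1)
combine: 4πI² = 105·3/35·1/35 = 9/35
take √, sign +1: I = 0.14304817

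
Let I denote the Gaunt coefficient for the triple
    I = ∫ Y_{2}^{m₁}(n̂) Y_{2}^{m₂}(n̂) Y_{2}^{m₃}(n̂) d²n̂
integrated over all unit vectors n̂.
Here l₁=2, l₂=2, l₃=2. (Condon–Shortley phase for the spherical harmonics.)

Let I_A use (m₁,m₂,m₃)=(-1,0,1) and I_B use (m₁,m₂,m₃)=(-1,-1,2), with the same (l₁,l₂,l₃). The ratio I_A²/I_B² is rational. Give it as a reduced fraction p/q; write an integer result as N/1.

1/6

Shared (l₁,l₂,l₃)=(2,2,2): N and (l;000)² cancel in I_A²/I_B².
A: Δ = 2!·2!·2!/7! = 1/630; Racah Σ t=1..2: t=1:−1/2 t=2:+1/4 = -1/4; ⇒ 3j(2 2 2; -1 0 1)² = 1/70, sgn +1
B: Δ = 2!·2!·2!/7! = 1/630; Racah Σ t=1..1: t=1:−1/4 = -1/4; ⇒ 3j(2 2 2; -1 -1 2)² = 3/35, sgn -1
I_A²/I_B² = (1/70)/(3/35) = 1/6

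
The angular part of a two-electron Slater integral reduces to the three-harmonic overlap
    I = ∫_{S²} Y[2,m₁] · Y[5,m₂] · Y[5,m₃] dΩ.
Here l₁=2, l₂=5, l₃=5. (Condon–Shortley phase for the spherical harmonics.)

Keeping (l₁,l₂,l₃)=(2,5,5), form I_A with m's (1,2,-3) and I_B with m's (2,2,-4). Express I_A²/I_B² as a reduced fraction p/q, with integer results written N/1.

l's match ⇒ only the (l;m) 3-j factors differ between A and B.
A: triangle coeff Δ(2,5,5) = 1/38610; Σ_t [0,1]: t=0:+1/10080 t=1:−1/2880 = -1/4032; (3j)²=10/429 [(2 5 5; 1 2 -3)], sign=-1
B: triangle coeff Δ(2,5,5) = 1/38610; Σ_t [0,0]: t=0:+1/20160 = 1/20160; (3j)²=12/715 [(2 5 5; 2 2 -4)], sign=-1
I_A²/I_B² = (10/429)/(12/715) = 25/18

25/18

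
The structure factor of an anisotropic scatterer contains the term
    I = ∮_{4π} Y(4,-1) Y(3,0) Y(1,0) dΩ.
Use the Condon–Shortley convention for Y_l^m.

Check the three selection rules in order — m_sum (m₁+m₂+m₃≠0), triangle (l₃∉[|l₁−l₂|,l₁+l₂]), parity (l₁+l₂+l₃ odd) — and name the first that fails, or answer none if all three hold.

m₁+m₂+m₃ = -1 + 0 + 0 = -1  ✗
triangle: |4−3|=1 ≤ l₃=1 ≤ 4+3=7
parity: l₁+l₂+l₃ = 8 is even

m_sum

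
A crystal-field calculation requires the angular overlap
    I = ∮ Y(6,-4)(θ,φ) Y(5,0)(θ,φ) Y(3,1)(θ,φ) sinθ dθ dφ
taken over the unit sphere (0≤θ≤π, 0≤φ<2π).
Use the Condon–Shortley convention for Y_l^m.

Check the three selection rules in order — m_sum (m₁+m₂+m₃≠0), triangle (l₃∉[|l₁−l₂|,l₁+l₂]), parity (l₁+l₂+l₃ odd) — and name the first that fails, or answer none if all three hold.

Σmᵢ = -3  ✗
l₃∈[|l₁−l₂|,l₁+l₂]=[1,11], have l₃=3
Σlᵢ = 14 ⇒ even

m_sum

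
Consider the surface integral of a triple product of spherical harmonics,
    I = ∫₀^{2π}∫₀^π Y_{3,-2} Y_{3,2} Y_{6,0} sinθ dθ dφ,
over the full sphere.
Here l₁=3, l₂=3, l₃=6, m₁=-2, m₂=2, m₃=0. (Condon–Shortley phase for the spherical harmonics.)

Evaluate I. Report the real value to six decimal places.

m-sum 0 ✓  L=12 even ✓  0≤6≤6 ✓
Π(2lᵢ+1) = 7×7×13 = 637
triangle coeff Δ(3,3,6) = 1/12012
Σ_t [0,0]: t=0:+1/1296 = 1/1296
(3j)²=100/3003 [(3 3 6; 0 0 0)], sign=+1
Σ_t [0,0]: t=0:+1/14400 = 1/14400
(3j)²=3/1001 [(3 3 6; -2 2 0)], sign=+1
⇒ 4πI² = 100/1573
I = (+1)√(100/1573/(4π)) = 0.07112638

0.071126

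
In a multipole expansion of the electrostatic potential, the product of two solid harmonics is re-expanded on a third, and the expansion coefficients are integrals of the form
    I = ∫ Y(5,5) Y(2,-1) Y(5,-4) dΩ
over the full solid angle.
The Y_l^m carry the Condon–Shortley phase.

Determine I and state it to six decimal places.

Rules hold: Σm=0, L=12 even, 3≤5≤7.
N = 11·5·11 = 605
Δ = 2!·8!·2!/13! = 1/38610
Racah Σ t=0..2: t=0:+1/2880 t=1:−1/576 t=2:+1/2880 = -1/960
⇒ 3j(5 2 5; 0 0 0)² = 10/429, sgn +1
Racah Σ t=0..0: t=0:+1/80640 = 1/80640
⇒ 3j(5 2 5; 5 -1 -4)² = 9/286, sgn -1
4πI² = N·(3j₀)²·(3jₘ)² = 75/169
I = -1·√(0.443787/4π) = -0.18792404

-0.187924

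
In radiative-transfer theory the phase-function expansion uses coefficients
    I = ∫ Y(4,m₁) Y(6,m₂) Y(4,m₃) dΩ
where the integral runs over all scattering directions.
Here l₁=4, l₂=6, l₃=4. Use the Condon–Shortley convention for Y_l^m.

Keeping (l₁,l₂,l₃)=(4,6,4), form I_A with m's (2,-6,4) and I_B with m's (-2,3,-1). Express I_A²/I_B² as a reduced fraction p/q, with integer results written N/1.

88/35

l's match ⇒ only the (l;m) 3-j factors differ between A and B.
A: triangle coeff Δ(4,6,4) = 1/1261260; Σ_t [0,0]: t=0:+1/1036800 = 1/1036800; (3j)²=4/195 [(4 6 4; 2 -6 4)], sign=+1
B: triangle coeff Δ(4,6,4) = 1/1261260; Σ_t [4,6]: t=4:+1/11520 t=5:−1/5760 t=6:+1/51840 = -7/103680; (3j)²=7/858 [(4 6 4; -2 3 -1)], sign=+1
I_A²/I_B² = (4/195)/(7/858) = 88/35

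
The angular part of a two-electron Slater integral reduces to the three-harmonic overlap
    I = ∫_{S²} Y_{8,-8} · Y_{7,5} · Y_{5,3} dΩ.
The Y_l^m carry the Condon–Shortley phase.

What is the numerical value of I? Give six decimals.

0.177762

Rules hold: Σm=0, L=20 even, 1≤5≤15.
N = 17·15·11 = 2805
Δ = 10!·6!·4!/21! = 1/814773960
Racah Σ t=3..7: t=3:−1/87091200 t=4:+1/4976640 t=5:−1/2073600 t=6:+1/4976640 t=7:−1/87091200 = -1/9676800
⇒ 3j(8 7 5; 0 0 0)² = 360/46189, sgn +1
Racah Σ t=10..10: t=10:+1/10450944000 = 1/10450944000
⇒ 3j(8 7 5; -8 5 3)² = 88/4845, sgn +1
4πI² = N·(3j₀)²·(3jₘ)² = 31680/79781
I = +1·√(0.397087/4π) = 0.17776159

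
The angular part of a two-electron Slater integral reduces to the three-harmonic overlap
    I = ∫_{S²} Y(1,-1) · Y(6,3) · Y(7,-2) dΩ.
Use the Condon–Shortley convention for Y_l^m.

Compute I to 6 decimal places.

0.110647

Checks pass: Σm=0; 14 even; l₃=7∈[5,7].
(2·1+1)(2·6+1)(2·7+1) = 585
Δ: 0! 2! 12! / 15! → 1/1365
sum: t=0:+1/518400 = 1/518400
3j²(1 6 7; 0 0 0) = Δ·Π!·Σ² = 7/195  (sign -1)
sum: t=0:+1/4354560 = 1/4354560
3j²(1 6 7; -1 3 -2) = Δ·Π!·Σ² = 2/273  (sign -1)
combine: 4πI² = 585·7/195·2/273 = 2/13
take √, sign +1: I = 0.11064668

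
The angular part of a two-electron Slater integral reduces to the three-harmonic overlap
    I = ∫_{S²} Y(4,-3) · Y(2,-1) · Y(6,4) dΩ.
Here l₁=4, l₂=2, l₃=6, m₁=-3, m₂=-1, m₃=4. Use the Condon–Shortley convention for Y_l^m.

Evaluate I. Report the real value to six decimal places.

0.246389

Rules hold: Σm=0, L=12 even, 2≤6≤6.
N = 9·5·13 = 585
Δ = 0!·8!·4!/13! = 1/6435
Racah Σ t=0..0: t=0:+1/2304 = 1/2304
⇒ 3j(4 2 6; 0 0 0)² = 5/143, sgn +1
Racah Σ t=0..0: t=0:+1/30240 = 1/30240
⇒ 3j(4 2 6; -3 -1 4)² = 16/429, sgn +1
4πI² = N·(3j₀)²·(3jₘ)² = 1200/1573
I = +1·√(0.762873/4π) = 0.24638901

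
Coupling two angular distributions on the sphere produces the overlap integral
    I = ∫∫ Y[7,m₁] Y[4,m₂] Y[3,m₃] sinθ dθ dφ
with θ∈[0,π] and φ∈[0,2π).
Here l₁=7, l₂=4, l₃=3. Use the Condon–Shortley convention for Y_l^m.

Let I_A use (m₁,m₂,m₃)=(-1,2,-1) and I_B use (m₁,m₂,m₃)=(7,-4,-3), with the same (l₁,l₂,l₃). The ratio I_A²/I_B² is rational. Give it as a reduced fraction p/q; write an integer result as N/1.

l's match ⇒ only the (l;m) 3-j factors differ between A and B.
A: triangle coeff Δ(7,4,3) = 1/45045; Σ_t [6,6]: t=6:+1/69120 = 1/69120; (3j)²=4/429 [(7 4 3; -1 2 -1)], sign=+1
B: triangle coeff Δ(7,4,3) = 1/45045; Σ_t [0,0]: t=0:+1/29030400 = 1/29030400; (3j)²=1/15 [(7 4 3; 7 -4 -3)], sign=+1
I_A²/I_B² = (4/429)/(1/15) = 20/143

20/143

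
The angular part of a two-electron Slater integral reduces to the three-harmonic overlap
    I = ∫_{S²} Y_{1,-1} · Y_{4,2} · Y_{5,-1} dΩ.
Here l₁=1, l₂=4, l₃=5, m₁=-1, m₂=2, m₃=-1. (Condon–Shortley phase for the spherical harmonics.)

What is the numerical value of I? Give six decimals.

m-sum 0 ✓  L=10 even ✓  3≤5≤5 ✓
Π(2lᵢ+1) = 3×9×11 = 297
triangle coeff Δ(1,4,5) = 1/495
Σ_t [0,0]: t=0:+1/576 = 1/576
(3j)²=5/99 [(1 4 5; 0 0 0)], sign=-1
Σ_t [0,0]: t=0:+1/2880 = 1/2880
(3j)²=2/165 [(1 4 5; -1 2 -1)], sign=+1
⇒ 4πI² = 2/11
I = (-1)√(2/11/(4π)) = -0.12028562

-0.120286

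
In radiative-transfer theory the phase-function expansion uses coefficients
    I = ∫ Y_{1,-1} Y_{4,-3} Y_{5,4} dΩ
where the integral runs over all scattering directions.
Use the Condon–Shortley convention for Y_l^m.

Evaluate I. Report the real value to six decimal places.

Checks pass: Σm=0; 10 even; l₃=5∈[3,5].
(2·1+1)(2·4+1)(2·5+1) = 297
Δ: 0! 2! 8! / 11! → 1/495
sum: t=0:+1/576 = 1/576
3j²(1 4 5; 0 0 0) = Δ·Π!·Σ² = 5/99  (sign -1)
sum: t=0:+1/10080 = 1/10080
3j²(1 4 5; -1 -3 4) = Δ·Π!·Σ² = 4/55  (sign -1)
combine: 4πI² = 297·5/99·4/55 = 12/11
take √, sign +1: I = 0.29463840

0.294638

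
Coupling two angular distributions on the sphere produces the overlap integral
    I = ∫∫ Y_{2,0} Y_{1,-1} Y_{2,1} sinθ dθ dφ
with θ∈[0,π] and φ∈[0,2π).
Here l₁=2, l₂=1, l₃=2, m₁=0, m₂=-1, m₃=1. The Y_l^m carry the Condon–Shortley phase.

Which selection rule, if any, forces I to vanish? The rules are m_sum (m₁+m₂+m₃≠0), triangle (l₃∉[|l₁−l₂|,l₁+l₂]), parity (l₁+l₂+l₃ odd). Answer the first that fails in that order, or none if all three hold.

azimuthal sum: 0 − 1 + 1 = 0  ✓
1 ≤ 2 ≤ 3 (triangle on l)  ✓
L = 2 + 1 + 2 = 5 (odd)  ✗

parity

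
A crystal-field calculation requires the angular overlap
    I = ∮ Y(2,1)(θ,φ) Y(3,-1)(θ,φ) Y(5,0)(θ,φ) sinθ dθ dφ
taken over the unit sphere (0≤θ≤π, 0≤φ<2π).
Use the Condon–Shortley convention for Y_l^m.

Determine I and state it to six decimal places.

0.169433

m-sum 0 ✓  L=10 even ✓  1≤5≤5 ✓
Π(2lᵢ+1) = 5×7×11 = 385
triangle coeff Δ(2,3,5) = 1/2310
Σ_t [0,0]: t=0:+1/144 = 1/144
(3j)²=10/231 [(2 3 5; 0 0 0)], sign=-1
Σ_t [0,0]: t=0:+1/288 = 1/288
(3j)²=5/231 [(2 3 5; 1 -1 0)], sign=-1
⇒ 4πI² = 250/693
I = (+1)√(250/693/(4π)) = 0.16943318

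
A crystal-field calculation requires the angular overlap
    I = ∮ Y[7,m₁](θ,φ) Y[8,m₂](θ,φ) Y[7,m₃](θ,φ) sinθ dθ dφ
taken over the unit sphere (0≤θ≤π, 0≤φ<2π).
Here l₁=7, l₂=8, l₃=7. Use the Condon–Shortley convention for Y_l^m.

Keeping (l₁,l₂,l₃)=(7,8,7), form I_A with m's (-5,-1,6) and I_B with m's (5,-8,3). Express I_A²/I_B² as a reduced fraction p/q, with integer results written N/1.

Shared (l₁,l₂,l₃)=(7,8,7): N and (l;000)² cancel in I_A²/I_B².
A: Δ = 8!·6!·8!/23! = 1/22086194130; Racah Σ t=6..7: t=6:+1/5225472000 t=7:−1/24385536000 = 11/73156608000; ⇒ 3j(7 8 7; -5 -1 6)² = 2904/260015, sgn -1
B: Δ = 8!·6!·8!/23! = 1/22086194130; Racah Σ t=0..0: t=0:+1/78033715200 = 1/78033715200; ⇒ 3j(7 8 7; 5 -8 3)² = 675/52003, sgn +1
I_A²/I_B² = (2904/260015)/(675/52003) = 968/1125

968/1125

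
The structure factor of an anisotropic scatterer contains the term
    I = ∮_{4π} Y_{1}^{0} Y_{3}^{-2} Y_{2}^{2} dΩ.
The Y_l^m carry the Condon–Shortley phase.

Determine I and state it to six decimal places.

0.184674

Rules hold: Σm=0, L=6 even, 2≤2≤4.
N = 3·7·5 = 105
Δ = 2!·0!·4!/7! = 1/105
Racah Σ t=1..1: t=1:−1/4 = -1/4
⇒ 3j(1 3 2; 0 0 0)² = 3/35, sgn -1
Racah Σ t=1..1: t=1:−1/24 = -1/24
⇒ 3j(1 3 2; 0 -2 2)² = 1/21, sgn -1
4πI² = N·(3j₀)²·(3jₘ)² = 3/7
I = +1·√(0.428571/4π) = 0.18467439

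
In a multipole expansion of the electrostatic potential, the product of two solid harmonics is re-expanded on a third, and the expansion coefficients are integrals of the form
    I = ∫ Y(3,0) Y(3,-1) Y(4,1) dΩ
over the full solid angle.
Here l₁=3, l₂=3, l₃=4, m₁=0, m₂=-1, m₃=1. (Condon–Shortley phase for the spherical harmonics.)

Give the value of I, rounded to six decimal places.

m-sum 0 ✓  L=10 even ✓  0≤4≤6 ✓
Π(2lᵢ+1) = 7×7×9 = 441
triangle coeff Δ(3,3,4) = 1/34650
Σ_t [0,2]: t=0:+1/72 t=1:−1/16 t=2:+1/72 = -5/144
(3j)²=2/77 [(3 3 4; 0 0 0)], sign=-1
Σ_t [0,2]: t=0:+1/48 t=1:−1/24 t=2:+1/288 = -5/288
(3j)²=5/462 [(3 3 4; 0 -1 1)], sign=+1
⇒ 4πI² = 15/121
I = (-1)√(15/121/(4π)) = -0.09932258

-0.099323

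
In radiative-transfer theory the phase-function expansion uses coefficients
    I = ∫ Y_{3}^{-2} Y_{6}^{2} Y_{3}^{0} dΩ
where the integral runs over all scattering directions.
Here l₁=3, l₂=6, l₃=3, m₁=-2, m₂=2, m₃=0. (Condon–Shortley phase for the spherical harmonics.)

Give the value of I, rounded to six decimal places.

0.177420

Checks pass: Σm=0; 12 even; l₃=3∈[3,9].
(2·3+1)(2·6+1)(2·3+1) = 637
Δ: 6! 0! 6! / 13! → 1/12012
sum: t=3:−1/1296 = -1/1296
3j²(3 6 3; 0 0 0) = Δ·Π!·Σ² = 100/3003  (sign +1)
sum: t=5:−1/4320 = -1/4320
3j²(3 6 3; -2 2 0) = Δ·Π!·Σ² = 8/429  (sign +1)
combine: 4πI² = 637·100/3003·8/429 = 5600/14157
take √, sign +1: I = 0.17742036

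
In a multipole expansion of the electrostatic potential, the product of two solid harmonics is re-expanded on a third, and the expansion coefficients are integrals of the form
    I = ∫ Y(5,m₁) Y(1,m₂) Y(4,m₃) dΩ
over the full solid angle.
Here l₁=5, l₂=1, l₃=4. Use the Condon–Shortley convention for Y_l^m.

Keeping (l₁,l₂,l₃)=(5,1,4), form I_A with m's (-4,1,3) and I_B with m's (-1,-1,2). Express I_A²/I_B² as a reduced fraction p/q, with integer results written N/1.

6/1

Shared (l₁,l₂,l₃)=(5,1,4): N and (l;000)² cancel in I_A²/I_B².
A: Δ = 2!·8!·0!/11! = 1/495; Racah Σ t=2..2: t=2:+1/10080 = 1/10080; ⇒ 3j(5 1 4; -4 1 3)² = 4/55, sgn -1
B: Δ = 2!·8!·0!/11! = 1/495; Racah Σ t=0..0: t=0:+1/2880 = 1/2880; ⇒ 3j(5 1 4; -1 -1 2)² = 2/165, sgn +1
I_A²/I_B² = (4/55)/(2/165) = 6/1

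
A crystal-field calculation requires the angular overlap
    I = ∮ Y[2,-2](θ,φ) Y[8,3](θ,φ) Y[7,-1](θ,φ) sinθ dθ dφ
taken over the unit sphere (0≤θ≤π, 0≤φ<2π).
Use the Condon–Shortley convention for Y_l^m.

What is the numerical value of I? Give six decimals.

0.000000

l₁+l₂+l₃=17 is odd: 3j(l;000)=0 ⇒ I=0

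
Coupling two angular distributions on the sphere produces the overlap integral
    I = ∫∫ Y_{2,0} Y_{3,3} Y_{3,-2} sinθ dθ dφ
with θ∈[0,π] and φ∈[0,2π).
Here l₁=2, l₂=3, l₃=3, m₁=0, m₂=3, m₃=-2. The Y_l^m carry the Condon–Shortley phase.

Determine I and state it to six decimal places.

0 + 3 − 2 = 1 ≠ 0: azimuthal integral kills it; I = 0

0.000000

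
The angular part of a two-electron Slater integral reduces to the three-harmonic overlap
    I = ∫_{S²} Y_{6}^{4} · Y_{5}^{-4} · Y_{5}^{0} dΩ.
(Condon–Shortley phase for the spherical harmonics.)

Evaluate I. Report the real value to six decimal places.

-0.082328

m-sum 0 ✓  L=16 even ✓  1≤5≤11 ✓
Π(2lᵢ+1) = 13×11×11 = 1573
triangle coeff Δ(6,5,5) = 1/28588560
Σ_t [1,5]: t=1:−1/345600 t=2:+1/13824 t=3:−1/5184 t=4:+1/13824 t=5:−1/345600 = -7/129600
(3j)²=80/7293 [(6 5 5; 0 0 0)], sign=+1
Σ_t [0,1]: t=0:+1/207360 t=1:−1/345600 = 1/518400
(3j)²=12/2431 [(6 5 5; 4 -4 0)], sign=-1
⇒ 4πI² = 320/3757
I = (-1)√(320/3757/(4π)) = -0.08232836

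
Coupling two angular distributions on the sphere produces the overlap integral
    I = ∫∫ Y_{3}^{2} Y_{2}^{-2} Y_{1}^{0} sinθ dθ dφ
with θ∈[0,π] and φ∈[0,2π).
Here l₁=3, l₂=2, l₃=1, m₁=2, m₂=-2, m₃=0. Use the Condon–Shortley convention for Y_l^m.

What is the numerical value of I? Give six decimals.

0.184674

Checks pass: Σm=0; 6 even; l₃=1∈[1,5].
(2·3+1)(2·2+1)(2·1+1) = 105
Δ: 4! 2! 0! / 7! → 1/105
sum: t=2:+1/4 = 1/4
3j²(3 2 1; 0 0 0) = Δ·Π!·Σ² = 3/35  (sign -1)
sum: t=0:+1/24 = 1/24
3j²(3 2 1; 2 -2 0) = Δ·Π!·Σ² = 1/21  (sign -1)
combine: 4πI² = 105·3/35·1/21 = 3/7
take √, sign +1: I = 0.18467439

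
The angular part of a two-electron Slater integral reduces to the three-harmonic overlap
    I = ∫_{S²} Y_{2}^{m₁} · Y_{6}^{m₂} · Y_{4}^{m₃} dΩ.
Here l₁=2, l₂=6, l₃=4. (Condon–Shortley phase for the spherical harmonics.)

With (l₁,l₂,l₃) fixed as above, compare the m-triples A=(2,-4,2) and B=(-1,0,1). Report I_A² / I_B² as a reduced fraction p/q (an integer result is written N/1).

l's match ⇒ only the (l;m) 3-j factors differ between A and B.
A: triangle coeff Δ(2,6,4) = 1/6435; Σ_t [0,0]: t=0:+1/34560 = 1/34560; (3j)²=14/429 [(2 6 4; 2 -4 2)], sign=+1
B: triangle coeff Δ(2,6,4) = 1/6435; Σ_t [3,3]: t=3:−1/4320 = -1/4320; (3j)²=8/429 [(2 6 4; -1 0 1)], sign=+1
I_A²/I_B² = (14/429)/(8/429) = 7/4

7/4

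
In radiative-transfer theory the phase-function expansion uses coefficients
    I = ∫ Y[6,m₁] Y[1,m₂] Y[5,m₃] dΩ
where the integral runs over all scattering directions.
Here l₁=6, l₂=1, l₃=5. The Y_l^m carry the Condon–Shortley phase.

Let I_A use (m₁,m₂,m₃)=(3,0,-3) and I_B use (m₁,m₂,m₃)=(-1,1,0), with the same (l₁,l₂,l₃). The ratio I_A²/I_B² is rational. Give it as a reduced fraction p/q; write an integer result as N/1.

9/7

l's match ⇒ only the (l;m) 3-j factors differ between A and B.
A: triangle coeff Δ(6,1,5) = 1/858; Σ_t [1,1]: t=1:−1/80640 = -1/80640; (3j)²=9/286 [(6 1 5; 3 0 -3)], sign=-1
B: triangle coeff Δ(6,1,5) = 1/858; Σ_t [2,2]: t=2:+1/28800 = 1/28800; (3j)²=7/286 [(6 1 5; -1 1 0)], sign=-1
I_A²/I_B² = (9/286)/(7/286) = 9/7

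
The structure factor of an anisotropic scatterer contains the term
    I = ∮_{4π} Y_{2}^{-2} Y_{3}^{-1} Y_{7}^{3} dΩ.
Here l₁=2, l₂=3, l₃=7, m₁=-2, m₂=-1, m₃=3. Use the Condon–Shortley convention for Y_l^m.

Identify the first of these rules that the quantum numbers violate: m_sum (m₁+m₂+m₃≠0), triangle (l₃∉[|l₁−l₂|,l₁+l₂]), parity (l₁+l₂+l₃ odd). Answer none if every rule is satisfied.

azimuthal sum: -2 − 1 + 3 = 0  ✓
1 ≤ 7 ≤ 5 (triangle on l)  ✗
L = 2 + 3 + 7 = 12 (even)

triangle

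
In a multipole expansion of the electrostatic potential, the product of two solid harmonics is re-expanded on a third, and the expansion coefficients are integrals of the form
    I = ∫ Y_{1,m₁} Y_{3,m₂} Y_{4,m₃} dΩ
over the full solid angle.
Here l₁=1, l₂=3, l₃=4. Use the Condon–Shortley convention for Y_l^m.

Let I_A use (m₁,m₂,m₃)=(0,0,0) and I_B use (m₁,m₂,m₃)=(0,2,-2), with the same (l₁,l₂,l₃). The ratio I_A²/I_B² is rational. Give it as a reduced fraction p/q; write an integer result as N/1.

Shared (l₁,l₂,l₃)=(1,3,4): N and (l;000)² cancel in I_A²/I_B².
A: Δ = 0!·2!·6!/9! = 1/252; Racah Σ t=0..0: t=0:+1/36 = 1/36; ⇒ 3j(1 3 4; 0 0 0)² = 4/63, sgn +1
B: Δ = 0!·2!·6!/9! = 1/252; Racah Σ t=0..0: t=0:+1/120 = 1/120; ⇒ 3j(1 3 4; 0 2 -2)² = 1/21, sgn +1
I_A²/I_B² = (4/63)/(1/21) = 4/3

4/3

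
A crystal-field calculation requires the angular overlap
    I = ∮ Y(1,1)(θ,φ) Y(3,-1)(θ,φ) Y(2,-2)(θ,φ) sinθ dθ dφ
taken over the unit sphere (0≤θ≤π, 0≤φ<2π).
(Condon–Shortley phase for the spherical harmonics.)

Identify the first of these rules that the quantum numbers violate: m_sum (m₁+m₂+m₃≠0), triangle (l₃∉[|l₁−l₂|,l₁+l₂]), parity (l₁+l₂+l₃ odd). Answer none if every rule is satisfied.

Σmᵢ = -2  ✗
l₃∈[|l₁−l₂|,l₁+l₂]=[2,4], have l₃=2
Σlᵢ = 6 ⇒ even

m_sum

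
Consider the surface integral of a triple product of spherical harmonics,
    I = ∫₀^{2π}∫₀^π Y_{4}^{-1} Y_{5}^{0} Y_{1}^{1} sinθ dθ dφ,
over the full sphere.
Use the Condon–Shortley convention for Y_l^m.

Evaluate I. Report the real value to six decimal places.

m-sum 0 ✓  L=10 even ✓  1≤1≤9 ✓
Π(2lᵢ+1) = 9×11×3 = 297
triangle coeff Δ(4,5,1) = 1/495
Σ_t [4,4]: t=4:+1/576 = 1/576
(3j)²=5/99 [(4 5 1; 0 0 0)], sign=-1
Σ_t [5,5]: t=5:−1/1440 = -1/1440
(3j)²=2/99 [(4 5 1; -1 0 1)], sign=-1
⇒ 4πI² = 10/33
I = (+1)√(10/33/(4π)) = 0.15528807

0.155288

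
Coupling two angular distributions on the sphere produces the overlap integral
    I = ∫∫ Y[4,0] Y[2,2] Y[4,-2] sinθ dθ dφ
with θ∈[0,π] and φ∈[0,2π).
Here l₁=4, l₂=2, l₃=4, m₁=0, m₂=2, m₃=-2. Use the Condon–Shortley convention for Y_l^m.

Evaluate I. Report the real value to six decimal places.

-0.190365

Rules hold: Σm=0, L=10 even, 2≤4≤6.
N = 9·5·9 = 405
Δ = 2!·6!·2!/11! = 1/13860
Racah Σ t=0..2: t=0:+1/192 t=1:−1/36 t=2:+1/192 = -5/288
⇒ 3j(4 2 4; 0 0 0)² = 20/693, sgn -1
Racah Σ t=2..2: t=2:+1/192 = 1/192
⇒ 3j(4 2 4; 0 2 -2)² = 3/77, sgn +1
4πI² = N·(3j₀)²·(3jₘ)² = 2700/5929
I = -1·√(0.455389/4π) = -0.19036462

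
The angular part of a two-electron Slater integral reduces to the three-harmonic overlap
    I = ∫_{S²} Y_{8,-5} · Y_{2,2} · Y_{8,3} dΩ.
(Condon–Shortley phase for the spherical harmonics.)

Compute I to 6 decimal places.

Rules hold: Σm=0, L=18 even, 6≤8≤10.
N = 17·5·17 = 1445
Δ = 2!·14!·2!/19! = 1/348840
Racah Σ t=0..2: t=0:+1/116121600 t=1:−1/25401600 t=2:+1/116121600 = -1/45158400
⇒ 3j(8 2 8; 0 0 0)² = 24/1615, sgn -1
Racah Σ t=2..2: t=2:+1/958003200 = 1/958003200
⇒ 3j(8 2 8; -5 2 3)² = 13/969, sgn -1
4πI² = N·(3j₀)²·(3jₘ)² = 104/361
I = +1·√(0.288089/4π) = 0.15141125

0.151411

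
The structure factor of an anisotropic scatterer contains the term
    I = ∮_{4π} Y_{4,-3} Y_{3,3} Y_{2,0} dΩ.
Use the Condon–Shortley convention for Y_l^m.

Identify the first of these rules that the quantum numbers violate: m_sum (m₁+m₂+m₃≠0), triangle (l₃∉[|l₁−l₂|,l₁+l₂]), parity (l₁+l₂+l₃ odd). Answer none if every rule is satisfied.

Σmᵢ = 0  ✓
l₃∈[|l₁−l₂|,l₁+l₂]=[1,7], have l₃=2  ✓
Σlᵢ = 9 ⇒ odd  ✗

parity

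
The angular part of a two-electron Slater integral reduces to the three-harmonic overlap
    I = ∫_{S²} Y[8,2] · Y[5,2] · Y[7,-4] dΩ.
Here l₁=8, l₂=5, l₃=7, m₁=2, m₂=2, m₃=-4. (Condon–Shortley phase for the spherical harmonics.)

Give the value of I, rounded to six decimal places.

0.005677

Checks pass: Σm=0; 20 even; l₃=7∈[3,13].
(2·8+1)(2·5+1)(2·7+1) = 2805
Δ: 6! 10! 4! / 21! → 1/814773960
sum: t=1:−1/87091200 t=2:+1/4976640 t=3:−1/2073600 t=4:+1/4976640 t=5:−1/87091200 = -1/9676800
3j²(8 5 7; 0 0 0) = Δ·Π!·Σ² = 360/46189  (sign +1)
sum: t=3:−1/26127360 t=4:+1/23224320 t=5:−1/174182400 t=6:+1/15676416000 = -1/1119744000
3j²(8 5 7; 2 2 -4) = Δ·Π!·Σ² = 7/377910  (sign +1)
combine: 4πI² = 2805·360/46189·7/377910 = 420/1037153
take √, sign +1: I = 0.00567673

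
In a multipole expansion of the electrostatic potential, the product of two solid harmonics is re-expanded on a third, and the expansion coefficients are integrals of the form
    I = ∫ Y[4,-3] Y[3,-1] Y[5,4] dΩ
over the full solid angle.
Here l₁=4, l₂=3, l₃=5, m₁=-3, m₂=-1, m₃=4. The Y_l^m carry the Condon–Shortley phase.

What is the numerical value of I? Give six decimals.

Rules hold: Σm=0, L=12 even, 1≤5≤7.
N = 9·7·11 = 693
Δ = 2!·6!·4!/13! = 1/180180
Racah Σ t=0..2: t=0:+1/576 t=1:−1/144 t=2:+1/576 = -1/288
⇒ 3j(4 3 5; 0 0 0)² = 20/1001, sgn +1
Racah Σ t=1..2: t=1:−1/4320 t=2:+1/5760 = -1/17280
⇒ 3j(4 3 5; -3 -1 4)² = 7/4290, sgn +1
4πI² = N·(3j₀)²·(3jₘ)² = 42/1859
I = +1·√(0.0225928/4π) = 0.04240138

0.042401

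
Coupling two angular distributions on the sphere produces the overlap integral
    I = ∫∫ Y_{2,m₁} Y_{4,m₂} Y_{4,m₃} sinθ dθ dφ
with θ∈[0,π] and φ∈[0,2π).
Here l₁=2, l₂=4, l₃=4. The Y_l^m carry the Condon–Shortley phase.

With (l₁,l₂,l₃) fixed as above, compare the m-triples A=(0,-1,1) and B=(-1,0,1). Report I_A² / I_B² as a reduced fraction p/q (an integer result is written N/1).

Shared (l₁,l₂,l₃)=(2,4,4): N and (l;000)² cancel in I_A²/I_B².
A: Δ = 2!·2!·6!/11! = 1/13860; Racah Σ t=0..2: t=0:+1/144 t=1:−1/48 t=2:+1/480 = -17/1440; ⇒ 3j(2 4 4; 0 -1 1)² = 289/13860, sgn +1
B: Δ = 2!·2!·6!/11! = 1/13860; Racah Σ t=1..2: t=1:−1/72 t=2:+1/96 = -1/288; ⇒ 3j(2 4 4; -1 0 1)² = 1/462, sgn +1
I_A²/I_B² = (289/13860)/(1/462) = 289/30

289/30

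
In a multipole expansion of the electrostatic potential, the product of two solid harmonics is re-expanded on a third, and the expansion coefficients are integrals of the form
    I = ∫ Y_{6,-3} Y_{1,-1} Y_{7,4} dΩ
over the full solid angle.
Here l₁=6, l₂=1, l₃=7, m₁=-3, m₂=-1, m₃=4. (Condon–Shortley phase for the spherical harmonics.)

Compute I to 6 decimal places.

0.259489

m-sum 0 ✓  L=14 even ✓  5≤7≤7 ✓
Π(2lᵢ+1) = 13×3×15 = 585
triangle coeff Δ(6,1,7) = 1/1365
Σ_t [0,0]: t=0:+1/518400 = 1/518400
(3j)²=7/195 [(6 1 7; 0 0 0)], sign=-1
Σ_t [0,0]: t=0:+1/4354560 = 1/4354560
(3j)²=11/273 [(6 1 7; -3 -1 4)], sign=-1
⇒ 4πI² = 11/13
I = (+1)√(11/13/(4π)) = 0.25948947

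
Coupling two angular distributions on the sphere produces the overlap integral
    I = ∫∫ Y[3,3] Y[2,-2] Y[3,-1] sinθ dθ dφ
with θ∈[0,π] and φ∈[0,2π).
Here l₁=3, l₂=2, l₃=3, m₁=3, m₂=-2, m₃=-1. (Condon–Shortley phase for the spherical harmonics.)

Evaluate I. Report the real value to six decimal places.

Checks pass: Σm=0; 8 even; l₃=3∈[1,5].
(2·3+1)(2·2+1)(2·3+1) = 245
Δ: 2! 4! 2! / 9! → 1/3780
sum: t=0:+1/24 t=1:−1/4 t=2:+1/24 = -1/6
3j²(3 2 3; 0 0 0) = Δ·Π!·Σ² = 4/105  (sign +1)
sum: t=0:+1/96 = 1/96
3j²(3 2 3; 3 -2 -1) = Δ·Π!·Σ² = 1/42  (sign +1)
combine: 4πI² = 245·4/105·1/42 = 2/9
take √, sign +1: I = 0.13298076

0.132981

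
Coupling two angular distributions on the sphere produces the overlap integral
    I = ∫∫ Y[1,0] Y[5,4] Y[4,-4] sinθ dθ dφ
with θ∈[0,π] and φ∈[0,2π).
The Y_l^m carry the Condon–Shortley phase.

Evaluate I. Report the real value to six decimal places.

0.147319

m-sum 0 ✓  L=10 even ✓  4≤4≤6 ✓
Π(2lᵢ+1) = 3×11×9 = 297
triangle coeff Δ(1,5,4) = 1/495
Σ_t [1,1]: t=1:−1/576 = -1/576
(3j)²=5/99 [(1 5 4; 0 0 0)], sign=-1
Σ_t [1,1]: t=1:−1/40320 = -1/40320
(3j)²=1/55 [(1 5 4; 0 4 -4)], sign=-1
⇒ 4πI² = 3/11
I = (+1)√(3/11/(4π)) = 0.14731920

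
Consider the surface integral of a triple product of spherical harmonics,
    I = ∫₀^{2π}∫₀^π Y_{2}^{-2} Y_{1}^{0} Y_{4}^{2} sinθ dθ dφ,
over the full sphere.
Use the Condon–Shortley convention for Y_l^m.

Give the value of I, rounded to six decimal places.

|2−1|≤4≤2+1 violated ⇒ I = 0

0.000000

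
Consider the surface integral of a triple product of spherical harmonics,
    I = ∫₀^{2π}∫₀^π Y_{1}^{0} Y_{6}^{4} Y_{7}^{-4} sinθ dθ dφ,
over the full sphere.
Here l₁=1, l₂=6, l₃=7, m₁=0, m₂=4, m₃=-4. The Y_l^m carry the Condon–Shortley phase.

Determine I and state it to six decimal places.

0.201000

Rules hold: Σm=0, L=14 even, 5≤7≤7.
N = 3·13·15 = 585
Δ = 0!·2!·12!/15! = 1/1365
Racah Σ t=0..0: t=0:+1/518400 = 1/518400
⇒ 3j(1 6 7; 0 0 0)² = 7/195, sgn -1
Racah Σ t=0..0: t=0:+1/7257600 = 1/7257600
⇒ 3j(1 6 7; 0 4 -4)² = 11/455, sgn -1
4πI² = N·(3j₀)²·(3jₘ)² = 33/65
I = +1·√(0.507692/4π) = 0.20099968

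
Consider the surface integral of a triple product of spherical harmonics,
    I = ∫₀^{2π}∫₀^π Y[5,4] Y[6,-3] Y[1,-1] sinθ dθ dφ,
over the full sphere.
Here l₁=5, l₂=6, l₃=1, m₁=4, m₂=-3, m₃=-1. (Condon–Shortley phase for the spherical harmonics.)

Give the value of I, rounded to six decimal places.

-0.070770

Checks pass: Σm=0; 12 even; l₃=1∈[1,11].
(2·5+1)(2·6+1)(2·1+1) = 429
Δ: 10! 0! 2! / 13! → 1/858
sum: t=5:−1/14400 = -1/14400
3j²(5 6 1; 0 0 0) = Δ·Π!·Σ² = 6/143  (sign +1)
sum: t=1:−1/725760 = -1/725760
3j²(5 6 1; 4 -3 -1) = Δ·Π!·Σ² = 1/286  (sign -1)
combine: 4πI² = 429·6/143·1/286 = 9/143
take √, sign -1: I = -0.07076985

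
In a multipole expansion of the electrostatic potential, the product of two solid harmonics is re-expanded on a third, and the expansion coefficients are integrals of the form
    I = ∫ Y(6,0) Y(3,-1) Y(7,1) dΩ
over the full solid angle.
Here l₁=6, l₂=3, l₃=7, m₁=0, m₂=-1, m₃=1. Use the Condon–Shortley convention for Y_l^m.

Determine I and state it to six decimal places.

-0.072239

m-sum 0 ✓  L=16 even ✓  3≤7≤9 ✓
Π(2lᵢ+1) = 13×7×15 = 1365
triangle coeff Δ(6,3,7) = 1/2042040
Σ_t [0,2]: t=0:+1/207360 t=1:−1/57600 t=2:+1/207360 = -1/129600
(3j)²=168/12155 [(6 3 7; 0 0 0)], sign=+1
Σ_t [0,2]: t=0:+1/138240 t=1:−1/86400 t=2:+1/829440 = -13/4147200
(3j)²=13/3740 [(6 3 7; 0 -1 1)], sign=-1
⇒ 4πI² = 11466/174845
I = (-1)√(11466/174845/(4π)) = -0.07223945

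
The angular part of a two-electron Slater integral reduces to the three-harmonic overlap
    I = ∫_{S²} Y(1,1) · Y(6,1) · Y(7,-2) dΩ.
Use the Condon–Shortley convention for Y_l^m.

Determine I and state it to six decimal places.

Checks pass: Σm=0; 14 even; l₃=7∈[5,7].
(2·1+1)(2·6+1)(2·7+1) = 585
Δ: 0! 2! 12! / 15! → 1/1365
sum: t=0:+1/518400 = 1/518400
3j²(1 6 7; 0 0 0) = Δ·Π!·Σ² = 7/195  (sign -1)
sum: t=0:+1/1209600 = 1/1209600
3j²(1 6 7; 1 1 -2) = Δ·Π!·Σ² = 12/455  (sign -1)
combine: 4πI² = 585·7/195·12/455 = 36/65
take √, sign +1: I = 0.20993732

0.209937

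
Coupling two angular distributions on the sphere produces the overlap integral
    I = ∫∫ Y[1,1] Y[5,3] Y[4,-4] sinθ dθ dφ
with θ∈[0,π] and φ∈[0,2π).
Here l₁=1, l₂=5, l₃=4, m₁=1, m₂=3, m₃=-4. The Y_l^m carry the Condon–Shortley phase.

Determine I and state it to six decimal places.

Checks pass: Σm=0; 10 even; l₃=4∈[4,6].
(2·1+1)(2·5+1)(2·4+1) = 297
Δ: 2! 0! 8! / 11! → 1/495
sum: t=1:−1/576 = -1/576
3j²(1 5 4; 0 0 0) = Δ·Π!·Σ² = 5/99  (sign -1)
sum: t=0:+1/80640 = 1/80640
3j²(1 5 4; 1 3 -4) = Δ·Π!·Σ² = 1/495  (sign +1)
combine: 4πI² = 297·5/99·1/495 = 1/33
take √, sign -1: I = -0.04910640

-0.049106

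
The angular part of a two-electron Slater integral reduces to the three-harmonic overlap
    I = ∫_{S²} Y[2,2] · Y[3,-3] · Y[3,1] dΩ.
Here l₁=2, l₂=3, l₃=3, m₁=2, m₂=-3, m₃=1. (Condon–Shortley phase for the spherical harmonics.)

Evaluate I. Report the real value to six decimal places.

0.132981

Checks pass: Σm=0; 8 even; l₃=3∈[1,5].
(2·2+1)(2·3+1)(2·3+1) = 245
Δ: 2! 2! 4! / 9! → 1/3780
sum: t=0:+1/24 t=1:−1/4 t=2:+1/24 = -1/6
3j²(2 3 3; 0 0 0) = Δ·Π!·Σ² = 4/105  (sign +1)
sum: t=0:+1/96 = 1/96
3j²(2 3 3; 2 -3 1) = Δ·Π!·Σ² = 1/42  (sign +1)
combine: 4πI² = 245·4/105·1/42 = 2/9
take √, sign +1: I = 0.13298076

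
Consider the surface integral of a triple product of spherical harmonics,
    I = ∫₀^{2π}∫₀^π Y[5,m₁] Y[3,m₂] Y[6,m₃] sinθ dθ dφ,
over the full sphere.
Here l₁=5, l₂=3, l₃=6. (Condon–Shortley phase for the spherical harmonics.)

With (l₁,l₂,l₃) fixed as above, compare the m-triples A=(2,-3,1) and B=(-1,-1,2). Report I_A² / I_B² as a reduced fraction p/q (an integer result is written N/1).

7/6

l's match ⇒ only the (l;m) 3-j factors differ between A and B.
A: triangle coeff Δ(5,3,6) = 1/675675; Σ_t [0,0]: t=0:+1/34560 = 1/34560; (3j)²=7/429 [(5 3 6; 2 -3 1)], sign=-1
B: triangle coeff Δ(5,3,6) = 1/675675; Σ_t [0,2]: t=0:+1/11520 t=1:−1/4320 t=2:+1/27648 = -1/9216; (3j)²=2/143 [(5 3 6; -1 -1 2)], sign=-1
I_A²/I_B² = (7/429)/(2/143) = 7/6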